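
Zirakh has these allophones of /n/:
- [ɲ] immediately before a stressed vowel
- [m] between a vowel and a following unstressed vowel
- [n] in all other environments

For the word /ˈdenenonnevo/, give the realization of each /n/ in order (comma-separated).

Occurrence 1 (position 3): between a vowel and a following unstressed vowel → [m].
Occurrence 2 (position 5): between a vowel and a following unstressed vowel → [m].
Occurrence 3 (position 7): no conditioning environment matches → elsewhere allophone [n].
Occurrence 4 (position 8): no conditioning environment matches → elsewhere allophone [n].

[m], [m], [n], [n]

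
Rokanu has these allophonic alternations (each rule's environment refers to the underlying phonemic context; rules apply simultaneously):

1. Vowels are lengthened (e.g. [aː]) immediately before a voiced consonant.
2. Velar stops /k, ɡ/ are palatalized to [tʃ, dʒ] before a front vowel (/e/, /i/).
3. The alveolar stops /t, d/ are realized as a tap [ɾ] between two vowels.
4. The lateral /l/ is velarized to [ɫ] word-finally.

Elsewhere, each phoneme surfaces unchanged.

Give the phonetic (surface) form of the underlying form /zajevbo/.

[zaːjeːvbo]

/z/ (word-initial) is unaffected → [z].
/a/ (between /z/ and /j/) occurs before a voiced consonant → [aː] by rule 1.
/j/ (between /a/ and /e/) is unaffected → [j].
/e/ meets the environment for rule 1 (before a voiced consonant) → [eː].
/v/ (between /e/ and /b/): no rule targets it → [v].
/b/ (between /v/ and /o/): no rule targets it → [b].
/o/ (word-final): rule 1 targets it, but not before a voiced consonant → unchanged [o].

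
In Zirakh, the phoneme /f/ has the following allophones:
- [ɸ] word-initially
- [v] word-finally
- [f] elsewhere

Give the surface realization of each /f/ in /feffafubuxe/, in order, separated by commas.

[ɸ], [f], [f], [f]

Occurrence 1 (position 1): word-initially → [ɸ].
Occurrence 2 (position 3): no conditioning environment matches → elsewhere allophone [f].
Occurrence 3 (position 4): no conditioning environment matches → elsewhere allophone [f].
Occurrence 4 (position 6): no conditioning environment matches → elsewhere allophone [f].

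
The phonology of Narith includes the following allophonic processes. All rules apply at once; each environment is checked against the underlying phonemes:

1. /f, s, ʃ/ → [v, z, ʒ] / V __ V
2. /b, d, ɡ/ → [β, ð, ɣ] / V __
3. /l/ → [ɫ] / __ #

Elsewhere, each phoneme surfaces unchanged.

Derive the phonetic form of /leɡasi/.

[leɣazi]

/l/ (word-initial) is in the target of rule 3 but the environment (word-finally) is not met → [l].
/ɡ/ — between /e/ and /a/, immediately after a vowel — surfaces as [ɣ] (rule 2).
/s/ — between /a/ and /i/, between two vowels — surfaces as [z] (rule 1).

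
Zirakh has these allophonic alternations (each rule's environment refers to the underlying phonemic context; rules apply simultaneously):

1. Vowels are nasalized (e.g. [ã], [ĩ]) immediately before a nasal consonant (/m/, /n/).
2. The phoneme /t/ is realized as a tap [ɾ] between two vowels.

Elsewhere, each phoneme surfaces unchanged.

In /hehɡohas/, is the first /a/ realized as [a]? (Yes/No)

Yes

/a/ (between /h/ and /s/) is in the target of rule 1 but the environment (before a nasal consonant) is not met → [a].
The actual realization is [a], which matches [a].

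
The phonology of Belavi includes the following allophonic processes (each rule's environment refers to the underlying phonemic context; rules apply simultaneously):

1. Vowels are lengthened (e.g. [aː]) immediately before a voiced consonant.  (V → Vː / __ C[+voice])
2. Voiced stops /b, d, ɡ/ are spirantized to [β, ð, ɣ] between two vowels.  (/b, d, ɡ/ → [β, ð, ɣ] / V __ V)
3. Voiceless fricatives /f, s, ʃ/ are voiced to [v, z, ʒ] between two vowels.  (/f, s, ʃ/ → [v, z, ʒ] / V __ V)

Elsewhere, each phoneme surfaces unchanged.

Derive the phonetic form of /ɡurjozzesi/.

[ɡuːrjoːzzezi]

/ɡ/ (word-initial) is in the target of rule 2 but the environment (between two vowels) is not met → [ɡ].
Rule 1 applies to /u/ (between /ɡ/ and /r/: before a voiced consonant) → [uː].
/r/ — not in any rule's target class → [r].
/j/ — not in any rule's target class → [j].
Rule 1 applies to /o/ (between /j/ and /z/: before a voiced consonant) → [oː].
/z/ (between /o/ and /z/) is unaffected → [z].
/z/ (between /z/ and /e/) is unaffected → [z].
/e/ (between /z/ and /s/) is in the target of rule 1 but the environment (before a voiced consonant) is not met → [e].
/s/ (between /e/ and /i/) occurs between two vowels → [z] by rule 3.
/i/ (word-final): rule 1 targets it, but not before a voiced consonant → unchanged [i].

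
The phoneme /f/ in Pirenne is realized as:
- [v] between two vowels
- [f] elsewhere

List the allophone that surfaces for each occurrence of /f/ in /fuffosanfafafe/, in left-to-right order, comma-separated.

Occurrence 1 (position 1): no conditioning environment matches → elsewhere allophone [f].
Occurrence 2 (position 3): no conditioning environment matches → elsewhere allophone [f].
Occurrence 3 (position 4): no conditioning environment matches → elsewhere allophone [f].
Occurrence 4 (position 9): no conditioning environment matches → elsewhere allophone [f].
Occurrence 5 (position 11): between two vowels → [v].
Occurrence 6 (position 13): between two vowels → [v].

[f], [f], [f], [f], [v], [v]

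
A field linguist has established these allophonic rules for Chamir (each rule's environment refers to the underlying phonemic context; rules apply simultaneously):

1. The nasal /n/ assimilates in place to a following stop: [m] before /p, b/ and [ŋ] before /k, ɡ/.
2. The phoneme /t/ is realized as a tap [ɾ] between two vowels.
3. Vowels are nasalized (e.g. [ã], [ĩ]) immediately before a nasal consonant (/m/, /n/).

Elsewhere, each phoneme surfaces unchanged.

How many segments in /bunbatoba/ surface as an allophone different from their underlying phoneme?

Segments that undergo a rule: /u/ → [ũ] (rule 3); /n/ → [m] (rule 1); /t/ → [ɾ] (rule 2).
All other segments surface unchanged.

3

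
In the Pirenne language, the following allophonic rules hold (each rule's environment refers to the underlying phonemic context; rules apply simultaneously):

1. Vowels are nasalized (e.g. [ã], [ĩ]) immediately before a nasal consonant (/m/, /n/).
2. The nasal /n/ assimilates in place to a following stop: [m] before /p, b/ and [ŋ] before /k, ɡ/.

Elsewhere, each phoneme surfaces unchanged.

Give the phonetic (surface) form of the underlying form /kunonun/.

/k/ — not in any rule's target class → [k].
/u/ (between /k/ and /n/): before a nasal consonant, so rule 1 applies → [ũ].
/n/ (between /u/ and /o/) fails the environment for rule 2, so it stays [n].
Rule 1 applies to /o/ (between /n/ and /n/: before a nasal consonant) → [õ].
/n/ (between /o/ and /u/): rule 2 targets it, but not before a labial or velar stop → unchanged [n].
/u/ (between /n/ and /n/): before a nasal consonant, so rule 1 applies → [ũ].
/n/ (word-final) fails the environment for rule 2, so it stays [n].

[kũnõnũn]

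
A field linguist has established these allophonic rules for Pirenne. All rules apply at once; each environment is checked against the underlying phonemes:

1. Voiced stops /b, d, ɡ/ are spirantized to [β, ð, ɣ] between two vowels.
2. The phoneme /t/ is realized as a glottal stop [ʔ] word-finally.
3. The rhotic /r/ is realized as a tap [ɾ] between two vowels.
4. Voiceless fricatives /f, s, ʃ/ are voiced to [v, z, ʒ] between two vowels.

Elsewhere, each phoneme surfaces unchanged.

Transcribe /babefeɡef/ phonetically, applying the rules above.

[baβeveɣef]

/b/ — word-initial; rule 1 does not apply here → [b].
/a/ stays [a].
/b/ (between /a/ and /e/): between two vowels, so rule 1 applies → [β].
/e/ — not in any rule's target class → [e].
/f/ meets the environment for rule 4 (between two vowels) → [v].
/e/ (between /f/ and /ɡ/): no rule targets it → [e].
/ɡ/ (between /e/ and /e/) occurs between two vowels → [ɣ] by rule 1.
/e/ stays [e].
/f/ (word-final) is in the target of rule 4 but the environment (between two vowels) is not met → [f].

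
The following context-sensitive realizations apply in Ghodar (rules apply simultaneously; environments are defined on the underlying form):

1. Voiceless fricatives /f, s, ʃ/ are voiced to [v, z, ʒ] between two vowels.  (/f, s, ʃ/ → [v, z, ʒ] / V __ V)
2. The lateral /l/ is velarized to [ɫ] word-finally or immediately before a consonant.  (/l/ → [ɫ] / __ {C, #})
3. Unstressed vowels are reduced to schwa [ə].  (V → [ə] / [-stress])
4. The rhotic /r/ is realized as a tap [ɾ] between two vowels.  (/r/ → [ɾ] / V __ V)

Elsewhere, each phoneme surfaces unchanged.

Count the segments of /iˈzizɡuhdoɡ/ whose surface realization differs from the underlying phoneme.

3

Segments that undergo a rule: /i/ → [ə] (rule 3); /u/ → [ə] (rule 3); /o/ → [ə] (rule 3).
All other segments surface unchanged.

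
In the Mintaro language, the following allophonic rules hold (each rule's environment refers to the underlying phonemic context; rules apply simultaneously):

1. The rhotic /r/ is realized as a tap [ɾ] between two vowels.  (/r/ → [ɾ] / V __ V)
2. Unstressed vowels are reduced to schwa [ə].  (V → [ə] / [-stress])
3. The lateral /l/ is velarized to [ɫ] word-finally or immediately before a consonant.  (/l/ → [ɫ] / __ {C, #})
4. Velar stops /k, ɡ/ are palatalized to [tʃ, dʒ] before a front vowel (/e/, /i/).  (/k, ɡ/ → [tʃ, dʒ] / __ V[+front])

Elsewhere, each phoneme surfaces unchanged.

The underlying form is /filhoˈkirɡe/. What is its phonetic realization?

[fəɫhəˈtʃirdʒə]

/f/ (word-initial): no rule targets it → [f].
/i/ (between /f/ and /l/): in an unstressed syllable, so rule 2 applies → [ə].
/l/ (between /i/ and /h/): word-finally or immediately before a consonant, so rule 3 applies → [ɫ].
/h/ stays [h].
/o/ (between /h/ and /k/) occurs in an unstressed syllable → [ə] by rule 2.
Rule 4 applies to /k/ (between /o/ and /i/: before a front vowel) → [tʃ].
/i/ (between /k/ and /r/) is in the target of rule 2 but the environment (in an unstressed syllable) is not met → [i].
/r/ (between /i/ and /ɡ/) is in the target of rule 1 but the environment (between two vowels) is not met → [r].
/ɡ/ meets the environment for rule 4 (before a front vowel) → [dʒ].
/e/ (word-final) occurs in an unstressed syllable → [ə] by rule 2.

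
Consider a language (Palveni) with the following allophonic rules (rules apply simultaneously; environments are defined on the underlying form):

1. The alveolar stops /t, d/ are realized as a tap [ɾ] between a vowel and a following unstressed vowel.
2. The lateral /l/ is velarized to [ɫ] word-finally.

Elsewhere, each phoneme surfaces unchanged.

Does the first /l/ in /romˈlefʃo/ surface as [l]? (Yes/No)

/l/ (between /m/ and /e/): rule 2 targets it, but not word-finally → unchanged [l].
The actual realization is [l], which matches [l].

Yes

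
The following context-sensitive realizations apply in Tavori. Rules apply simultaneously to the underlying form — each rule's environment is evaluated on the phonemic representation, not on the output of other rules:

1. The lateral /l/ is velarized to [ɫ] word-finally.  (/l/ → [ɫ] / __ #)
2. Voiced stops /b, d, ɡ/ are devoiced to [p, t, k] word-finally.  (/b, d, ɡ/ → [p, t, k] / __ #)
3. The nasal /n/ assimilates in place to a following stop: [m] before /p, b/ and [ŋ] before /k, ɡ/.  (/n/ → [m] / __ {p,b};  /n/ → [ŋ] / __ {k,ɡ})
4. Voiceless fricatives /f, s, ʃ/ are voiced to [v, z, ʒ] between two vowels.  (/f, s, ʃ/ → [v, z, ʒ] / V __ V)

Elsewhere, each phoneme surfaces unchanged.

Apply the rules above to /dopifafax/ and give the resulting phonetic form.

/d/ (word-initial) fails the environment for rule 2, so it stays [d].
/o/ (between /d/ and /p/): no rule targets it → [o].
/p/ (between /o/ and /i/): no rule targets it → [p].
/i/ stays [i].
Rule 4 applies to /f/ (between /i/ and /a/: between two vowels) → [v].
/a/ (between /f/ and /f/) is unaffected → [a].
/f/ (between /a/ and /a/) occurs between two vowels → [v] by rule 4.
/a/ — not in any rule's target class → [a].
/x/ (word-final): no rule targets it → [x].

[dopivavax]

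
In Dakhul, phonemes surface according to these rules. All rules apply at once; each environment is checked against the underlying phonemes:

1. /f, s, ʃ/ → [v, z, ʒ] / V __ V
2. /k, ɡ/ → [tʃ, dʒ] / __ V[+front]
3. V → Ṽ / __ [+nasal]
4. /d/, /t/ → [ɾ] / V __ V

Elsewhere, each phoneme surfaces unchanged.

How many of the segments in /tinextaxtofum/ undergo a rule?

3

Segments that undergo a rule: /i/ → [ĩ] (rule 3); /f/ → [v] (rule 1); /u/ → [ũ] (rule 3).
All other segments surface unchanged.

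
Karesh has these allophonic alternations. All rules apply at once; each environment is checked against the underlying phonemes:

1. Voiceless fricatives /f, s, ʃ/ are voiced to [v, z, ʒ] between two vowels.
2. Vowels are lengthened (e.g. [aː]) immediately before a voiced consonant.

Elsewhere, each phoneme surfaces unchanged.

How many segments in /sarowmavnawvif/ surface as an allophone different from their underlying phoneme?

Segments that undergo a rule: /a/ → [aː] (rule 2); /o/ → [oː] (rule 2); /a/ → [aː] (rule 2); /a/ → [aː] (rule 2).
All other segments surface unchanged.

4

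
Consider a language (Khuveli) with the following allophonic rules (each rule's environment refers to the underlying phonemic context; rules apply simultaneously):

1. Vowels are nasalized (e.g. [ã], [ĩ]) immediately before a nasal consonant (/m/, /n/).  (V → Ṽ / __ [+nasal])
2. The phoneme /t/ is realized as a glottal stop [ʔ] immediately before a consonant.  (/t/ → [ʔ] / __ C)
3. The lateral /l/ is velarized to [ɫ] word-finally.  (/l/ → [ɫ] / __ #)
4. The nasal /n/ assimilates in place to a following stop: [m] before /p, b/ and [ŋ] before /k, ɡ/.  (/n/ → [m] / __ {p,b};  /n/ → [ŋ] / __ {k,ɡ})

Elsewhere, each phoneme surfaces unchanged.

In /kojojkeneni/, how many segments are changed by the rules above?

2

Segments that undergo a rule: /e/ → [ẽ] (rule 1); /e/ → [ẽ] (rule 1).
All other segments surface unchanged.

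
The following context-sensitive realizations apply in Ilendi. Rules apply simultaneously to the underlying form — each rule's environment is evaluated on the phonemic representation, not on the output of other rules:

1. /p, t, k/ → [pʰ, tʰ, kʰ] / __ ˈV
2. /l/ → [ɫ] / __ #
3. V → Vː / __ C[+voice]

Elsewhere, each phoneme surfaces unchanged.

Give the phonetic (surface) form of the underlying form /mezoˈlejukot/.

[meːzoːˈleːjukot]

/m/ (word-initial): no rule targets it → [m].
/e/ meets the environment for rule 3 (before a voiced consonant) → [eː].
/z/ — not in any rule's target class → [z].
/o/ (between /z/ and /l/): before a voiced consonant, so rule 3 applies → [oː].
/l/ (between /o/ and /e/) fails the environment for rule 2, so it stays [l].
/e/ (between /l/ and /j/) occurs before a voiced consonant → [eː] by rule 3.
/j/ stays [j].
/u/ — between /j/ and /k/; rule 3 does not apply here → [u].
/k/ (between /u/ and /o/) fails the environment for rule 1, so it stays [k].
/o/ (between /k/ and /t/): rule 3 targets it, but not before a voiced consonant → unchanged [o].
/t/ — word-final; rule 1 does not apply here → [t].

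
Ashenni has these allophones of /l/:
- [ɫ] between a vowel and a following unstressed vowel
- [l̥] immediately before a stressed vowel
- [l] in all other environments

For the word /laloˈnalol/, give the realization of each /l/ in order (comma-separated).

Occurrence 1 (position 1): no conditioning environment matches → elsewhere allophone [l].
Occurrence 2 (position 3): between a vowel and a following unstressed vowel → [ɫ].
Occurrence 3 (position 7): between a vowel and a following unstressed vowel → [ɫ].
Occurrence 4 (position 9): no conditioning environment matches → elsewhere allophone [l].

[l], [ɫ], [ɫ], [l]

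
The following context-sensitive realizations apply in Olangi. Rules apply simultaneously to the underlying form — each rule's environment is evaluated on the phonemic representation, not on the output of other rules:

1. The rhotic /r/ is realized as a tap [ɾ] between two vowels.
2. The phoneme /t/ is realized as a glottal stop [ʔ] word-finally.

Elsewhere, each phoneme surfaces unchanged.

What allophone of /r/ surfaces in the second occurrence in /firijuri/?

/r/ (between /u/ and /i/) occurs between two vowels → [ɾ] by rule 1.

[ɾ]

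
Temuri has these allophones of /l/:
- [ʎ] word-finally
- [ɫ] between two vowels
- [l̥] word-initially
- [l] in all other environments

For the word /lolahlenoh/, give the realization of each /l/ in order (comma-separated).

[l̥], [ɫ], [l]

Occurrence 1 (position 1): word-initially → [l̥].
Occurrence 2 (position 3): between two vowels → [ɫ].
Occurrence 3 (position 6): no conditioning environment matches → elsewhere allophone [l].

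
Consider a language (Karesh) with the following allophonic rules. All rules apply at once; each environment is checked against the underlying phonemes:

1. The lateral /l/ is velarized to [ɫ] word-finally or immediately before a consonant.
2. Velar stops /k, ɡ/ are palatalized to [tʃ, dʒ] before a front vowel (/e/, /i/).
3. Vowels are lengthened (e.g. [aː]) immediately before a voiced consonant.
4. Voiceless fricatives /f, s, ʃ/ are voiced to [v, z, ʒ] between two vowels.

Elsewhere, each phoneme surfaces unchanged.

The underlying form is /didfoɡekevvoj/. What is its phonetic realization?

[diːdfoːdʒetʃeːvvoːj]

/d/ stays [d].
/i/ meets the environment for rule 3 (before a voiced consonant) → [iː].
/d/ (between /i/ and /f/) is unaffected → [d].
/f/ — between /d/ and /o/; rule 4 does not apply here → [f].
Rule 3 applies to /o/ (between /f/ and /ɡ/: before a voiced consonant) → [oː].
/ɡ/ — between /o/ and /e/, before a front vowel — surfaces as [dʒ] (rule 2).
/e/ (between /ɡ/ and /k/) is in the target of rule 3 but the environment (before a voiced consonant) is not met → [e].
/k/ meets the environment for rule 2 (before a front vowel) → [tʃ].
/e/ — between /k/ and /v/, before a voiced consonant — surfaces as [eː] (rule 3).
/v/ (between /e/ and /v/) is unaffected → [v].
/v/ — not in any rule's target class → [v].
Rule 3 applies to /o/ (between /v/ and /j/: before a voiced consonant) → [oː].
/j/ (word-final): no rule targets it → [j].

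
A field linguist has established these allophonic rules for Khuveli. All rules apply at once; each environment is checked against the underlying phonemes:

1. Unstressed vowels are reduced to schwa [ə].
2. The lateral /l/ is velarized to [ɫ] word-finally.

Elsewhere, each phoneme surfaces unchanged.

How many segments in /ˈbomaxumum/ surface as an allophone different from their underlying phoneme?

3

Segments that undergo a rule: /a/ → [ə] (rule 1); /u/ → [ə] (rule 1); /u/ → [ə] (rule 1).
All other segments surface unchanged.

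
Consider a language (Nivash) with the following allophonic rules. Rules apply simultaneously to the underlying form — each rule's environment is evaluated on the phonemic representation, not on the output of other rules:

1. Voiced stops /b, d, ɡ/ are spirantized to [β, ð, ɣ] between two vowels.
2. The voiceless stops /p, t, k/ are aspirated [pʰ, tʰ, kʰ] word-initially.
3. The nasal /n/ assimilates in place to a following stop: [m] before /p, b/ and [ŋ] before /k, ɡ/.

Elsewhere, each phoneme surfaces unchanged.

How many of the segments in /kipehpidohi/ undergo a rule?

Segments that undergo a rule: /k/ → [kʰ] (rule 2); /d/ → [ð] (rule 1).
All other segments surface unchanged.

2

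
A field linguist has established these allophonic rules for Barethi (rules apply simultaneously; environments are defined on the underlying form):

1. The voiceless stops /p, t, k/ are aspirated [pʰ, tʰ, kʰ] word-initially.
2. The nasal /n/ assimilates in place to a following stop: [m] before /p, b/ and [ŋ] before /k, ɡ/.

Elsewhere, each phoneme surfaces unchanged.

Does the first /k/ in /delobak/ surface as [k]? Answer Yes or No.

/k/ — word-final; rule 1 does not apply here → [k].
The actual realization is [k], which matches [k].

Yes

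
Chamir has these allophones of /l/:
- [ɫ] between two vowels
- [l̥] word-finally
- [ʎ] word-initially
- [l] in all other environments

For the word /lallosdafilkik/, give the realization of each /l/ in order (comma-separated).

Occurrence 1 (position 1): word-initially → [ʎ].
Occurrence 2 (position 3): no conditioning environment matches → elsewhere allophone [l].
Occurrence 3 (position 4): no conditioning environment matches → elsewhere allophone [l].
Occurrence 4 (position 11): no conditioning environment matches → elsewhere allophone [l].

[ʎ], [l], [l], [l]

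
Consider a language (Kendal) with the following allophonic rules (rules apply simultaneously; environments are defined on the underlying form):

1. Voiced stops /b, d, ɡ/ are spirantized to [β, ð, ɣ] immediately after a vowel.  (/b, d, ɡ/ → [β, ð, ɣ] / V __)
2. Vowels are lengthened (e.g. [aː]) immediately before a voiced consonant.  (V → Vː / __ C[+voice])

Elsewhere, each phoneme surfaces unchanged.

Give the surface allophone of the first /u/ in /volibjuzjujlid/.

[uː]

/u/ (between /j/ and /z/): before a voiced consonant, so rule 2 applies → [uː].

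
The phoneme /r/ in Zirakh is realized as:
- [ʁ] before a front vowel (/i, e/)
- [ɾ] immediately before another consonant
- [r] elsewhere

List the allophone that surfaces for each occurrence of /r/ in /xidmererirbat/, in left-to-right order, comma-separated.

Occurrence 1 (position 6): before a front vowel (/i, e/) → [ʁ].
Occurrence 2 (position 8): before a front vowel (/i, e/) → [ʁ].
Occurrence 3 (position 10): immediately before another consonant → [ɾ].

[ʁ], [ʁ], [ɾ]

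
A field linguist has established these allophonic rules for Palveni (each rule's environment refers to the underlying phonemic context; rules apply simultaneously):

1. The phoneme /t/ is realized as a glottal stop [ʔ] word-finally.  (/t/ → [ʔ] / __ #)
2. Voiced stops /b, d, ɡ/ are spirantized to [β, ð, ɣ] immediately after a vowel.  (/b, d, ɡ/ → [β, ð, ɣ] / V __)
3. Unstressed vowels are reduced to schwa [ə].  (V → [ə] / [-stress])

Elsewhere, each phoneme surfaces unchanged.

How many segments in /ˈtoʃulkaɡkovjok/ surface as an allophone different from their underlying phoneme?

5

Segments that undergo a rule: /u/ → [ə] (rule 3); /a/ → [ə] (rule 3); /ɡ/ → [ɣ] (rule 2); /o/ → [ə] (rule 3); /o/ → [ə] (rule 3).
All other segments surface unchanged.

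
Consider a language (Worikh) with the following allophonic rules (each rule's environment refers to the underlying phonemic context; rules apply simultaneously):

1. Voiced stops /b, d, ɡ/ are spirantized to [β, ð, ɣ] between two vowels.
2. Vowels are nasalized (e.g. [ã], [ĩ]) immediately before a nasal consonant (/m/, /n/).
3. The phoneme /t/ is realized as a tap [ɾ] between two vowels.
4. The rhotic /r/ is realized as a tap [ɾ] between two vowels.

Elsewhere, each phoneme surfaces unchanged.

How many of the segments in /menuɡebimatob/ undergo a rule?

Segments that undergo a rule: /e/ → [ẽ] (rule 2); /ɡ/ → [ɣ] (rule 1); /b/ → [β] (rule 1); /i/ → [ĩ] (rule 2); /t/ → [ɾ] (rule 3).
All other segments surface unchanged.

5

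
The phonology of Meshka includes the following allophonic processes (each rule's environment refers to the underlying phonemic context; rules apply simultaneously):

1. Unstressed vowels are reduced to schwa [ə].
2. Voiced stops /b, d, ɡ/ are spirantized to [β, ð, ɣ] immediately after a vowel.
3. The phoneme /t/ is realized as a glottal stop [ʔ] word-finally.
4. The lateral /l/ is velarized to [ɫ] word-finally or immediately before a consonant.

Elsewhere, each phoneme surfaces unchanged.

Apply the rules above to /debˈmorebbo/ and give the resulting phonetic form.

/d/ (word-initial) fails the environment for rule 2, so it stays [d].
/e/ — between /d/ and /b/, in an unstressed syllable — surfaces as [ə] (rule 1).
/b/ meets the environment for rule 2 (immediately after a vowel) → [β].
/m/ (between /b/ and /o/) is unaffected → [m].
/o/ (between /m/ and /r/) fails the environment for rule 1, so it stays [o].
/r/ stays [r].
/e/ (between /r/ and /b/) occurs in an unstressed syllable → [ə] by rule 1.
Rule 2 applies to /b/ (between /e/ and /b/: immediately after a vowel) → [β].
/b/ (between /b/ and /o/) fails the environment for rule 2, so it stays [b].
/o/ — word-final, in an unstressed syllable — surfaces as [ə] (rule 1).

[dəβˈmorəβbə]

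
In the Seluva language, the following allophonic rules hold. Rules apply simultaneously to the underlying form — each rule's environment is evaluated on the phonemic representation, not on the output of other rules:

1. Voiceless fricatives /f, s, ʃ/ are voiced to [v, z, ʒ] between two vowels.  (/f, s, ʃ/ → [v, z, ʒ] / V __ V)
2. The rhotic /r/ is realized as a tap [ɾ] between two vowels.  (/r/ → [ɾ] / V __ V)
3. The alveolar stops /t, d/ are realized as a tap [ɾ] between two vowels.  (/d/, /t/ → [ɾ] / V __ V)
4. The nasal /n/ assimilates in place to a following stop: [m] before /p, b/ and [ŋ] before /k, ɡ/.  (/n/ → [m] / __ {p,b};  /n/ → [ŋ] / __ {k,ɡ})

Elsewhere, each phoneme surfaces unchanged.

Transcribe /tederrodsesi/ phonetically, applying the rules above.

/t/ (word-initial) is in the target of rule 3 but the environment (between two vowels) is not met → [t].
/d/ — between /e/ and /e/, between two vowels — surfaces as [ɾ] (rule 3).
/r/ (between /e/ and /r/): rule 2 targets it, but not between two vowels → unchanged [r].
/r/ (between /r/ and /o/) fails the environment for rule 2, so it stays [r].
/d/ (between /o/ and /s/): rule 3 targets it, but not between two vowels → unchanged [d].
/s/ — between /d/ and /e/; rule 1 does not apply here → [s].
Rule 1 applies to /s/ (between /e/ and /i/: between two vowels) → [z].

[teɾerrodsezi]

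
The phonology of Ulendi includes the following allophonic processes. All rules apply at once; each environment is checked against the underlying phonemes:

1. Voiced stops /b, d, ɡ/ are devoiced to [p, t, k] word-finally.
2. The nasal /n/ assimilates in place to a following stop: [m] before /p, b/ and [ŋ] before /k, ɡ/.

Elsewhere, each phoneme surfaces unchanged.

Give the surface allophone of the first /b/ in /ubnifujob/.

[b]

/b/ (between /u/ and /n/): rule 1 targets it, but not word-finally → unchanged [b].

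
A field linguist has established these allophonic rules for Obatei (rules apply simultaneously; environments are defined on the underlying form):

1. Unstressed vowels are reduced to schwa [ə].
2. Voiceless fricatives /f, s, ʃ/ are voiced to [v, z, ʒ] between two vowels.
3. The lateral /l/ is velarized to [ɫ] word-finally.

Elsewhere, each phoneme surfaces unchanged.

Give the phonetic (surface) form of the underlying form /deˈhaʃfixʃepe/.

[dəˈhaʃfəxʃəpə]

/e/ (between /d/ and /h/) occurs in an unstressed syllable → [ə] by rule 1.
/a/ — between /h/ and /ʃ/; rule 1 does not apply here → [a].
/ʃ/ (between /a/ and /f/) fails the environment for rule 2, so it stays [ʃ].
/f/ (between /ʃ/ and /i/) is in the target of rule 2 but the environment (between two vowels) is not met → [f].
/i/ — between /f/ and /x/, in an unstressed syllable — surfaces as [ə] (rule 1).
/ʃ/ — between /x/ and /e/; rule 2 does not apply here → [ʃ].
/e/ — between /ʃ/ and /p/, in an unstressed syllable — surfaces as [ə] (rule 1).
Rule 1 applies to /e/ (word-final: in an unstressed syllable) → [ə].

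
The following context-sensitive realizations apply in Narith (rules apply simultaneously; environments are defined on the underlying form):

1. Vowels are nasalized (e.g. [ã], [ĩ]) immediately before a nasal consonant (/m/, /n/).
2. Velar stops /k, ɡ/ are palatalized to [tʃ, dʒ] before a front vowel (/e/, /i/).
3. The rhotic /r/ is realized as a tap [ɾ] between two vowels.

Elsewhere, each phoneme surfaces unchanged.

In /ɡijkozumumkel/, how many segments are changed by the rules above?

Segments that undergo a rule: /ɡ/ → [dʒ] (rule 2); /u/ → [ũ] (rule 1); /u/ → [ũ] (rule 1); /k/ → [tʃ] (rule 2).
All other segments surface unchanged.

4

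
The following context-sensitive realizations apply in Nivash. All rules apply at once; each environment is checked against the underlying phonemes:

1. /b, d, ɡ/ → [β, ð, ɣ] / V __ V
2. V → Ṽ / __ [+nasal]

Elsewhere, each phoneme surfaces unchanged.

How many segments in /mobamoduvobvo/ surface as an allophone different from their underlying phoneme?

Segments that undergo a rule: /b/ → [β] (rule 1); /a/ → [ã] (rule 2); /d/ → [ð] (rule 1).
All other segments surface unchanged.

3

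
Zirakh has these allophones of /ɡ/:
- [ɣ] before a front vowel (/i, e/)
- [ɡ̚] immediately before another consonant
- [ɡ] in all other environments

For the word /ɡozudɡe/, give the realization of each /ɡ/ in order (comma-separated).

Occurrence 1 (position 1): no conditioning environment matches → elsewhere allophone [ɡ].
Occurrence 2 (position 6): before a front vowel (/i, e/) → [ɣ].

[ɡ], [ɣ]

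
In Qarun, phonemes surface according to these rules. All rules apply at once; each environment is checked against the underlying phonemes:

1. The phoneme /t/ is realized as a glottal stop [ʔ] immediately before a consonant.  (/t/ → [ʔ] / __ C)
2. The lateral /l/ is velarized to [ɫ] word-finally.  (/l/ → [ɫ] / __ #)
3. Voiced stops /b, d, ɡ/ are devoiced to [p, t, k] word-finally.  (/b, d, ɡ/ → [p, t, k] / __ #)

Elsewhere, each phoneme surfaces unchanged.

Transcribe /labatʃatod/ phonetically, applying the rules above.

[labaʔʃatot]

/l/ (word-initial) is in the target of rule 2 but the environment (word-finally) is not met → [l].
/b/ (between /a/ and /a/): rule 3 targets it, but not word-finally → unchanged [b].
/t/ (between /a/ and /ʃ/) occurs immediately before a consonant → [ʔ] by rule 1.
/t/ — between /a/ and /o/; rule 1 does not apply here → [t].
/d/ (word-final): word-finally, so rule 3 applies → [t].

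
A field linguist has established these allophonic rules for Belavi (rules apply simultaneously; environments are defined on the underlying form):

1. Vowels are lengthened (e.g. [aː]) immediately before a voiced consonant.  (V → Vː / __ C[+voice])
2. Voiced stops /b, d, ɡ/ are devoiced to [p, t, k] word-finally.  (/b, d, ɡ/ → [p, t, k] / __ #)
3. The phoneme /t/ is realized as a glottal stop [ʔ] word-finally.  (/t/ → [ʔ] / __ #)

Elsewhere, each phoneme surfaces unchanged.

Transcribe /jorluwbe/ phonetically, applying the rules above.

[joːrluːwbe]

Rule 1 applies to /o/ (between /j/ and /r/: before a voiced consonant) → [oː].
/u/ (between /l/ and /w/) occurs before a voiced consonant → [uː] by rule 1.
/b/ (between /w/ and /e/) is in the target of rule 2 but the environment (word-finally) is not met → [b].
/e/ (word-final): rule 1 targets it, but not before a voiced consonant → unchanged [e].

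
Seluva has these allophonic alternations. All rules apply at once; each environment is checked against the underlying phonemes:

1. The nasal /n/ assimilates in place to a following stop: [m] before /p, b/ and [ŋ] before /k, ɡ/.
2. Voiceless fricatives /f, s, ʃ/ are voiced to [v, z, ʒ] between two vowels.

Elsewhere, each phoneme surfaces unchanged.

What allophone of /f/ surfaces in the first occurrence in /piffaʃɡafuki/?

[f]

/f/ (between /i/ and /f/): rule 2 targets it, but not between two vowels → unchanged [f].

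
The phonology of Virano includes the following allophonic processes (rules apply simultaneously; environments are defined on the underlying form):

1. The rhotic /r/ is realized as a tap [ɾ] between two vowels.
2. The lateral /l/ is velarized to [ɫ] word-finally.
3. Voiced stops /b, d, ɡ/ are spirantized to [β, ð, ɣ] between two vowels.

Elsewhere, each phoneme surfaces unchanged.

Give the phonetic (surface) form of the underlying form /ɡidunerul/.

/ɡ/ — word-initial; rule 3 does not apply here → [ɡ].
Rule 3 applies to /d/ (between /i/ and /u/: between two vowels) → [ð].
/r/ meets the environment for rule 1 (between two vowels) → [ɾ].
/l/ (word-final) occurs word-finally → [ɫ] by rule 2.

[ɡiðuneɾuɫ]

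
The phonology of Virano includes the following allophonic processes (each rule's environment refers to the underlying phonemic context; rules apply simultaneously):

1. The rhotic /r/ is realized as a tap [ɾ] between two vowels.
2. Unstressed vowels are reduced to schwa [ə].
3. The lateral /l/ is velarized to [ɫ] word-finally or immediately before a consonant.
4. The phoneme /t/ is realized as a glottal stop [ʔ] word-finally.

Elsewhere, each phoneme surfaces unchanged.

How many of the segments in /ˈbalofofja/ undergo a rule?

3

Segments that undergo a rule: /o/ → [ə] (rule 2); /o/ → [ə] (rule 2); /a/ → [ə] (rule 2).
All other segments surface unchanged.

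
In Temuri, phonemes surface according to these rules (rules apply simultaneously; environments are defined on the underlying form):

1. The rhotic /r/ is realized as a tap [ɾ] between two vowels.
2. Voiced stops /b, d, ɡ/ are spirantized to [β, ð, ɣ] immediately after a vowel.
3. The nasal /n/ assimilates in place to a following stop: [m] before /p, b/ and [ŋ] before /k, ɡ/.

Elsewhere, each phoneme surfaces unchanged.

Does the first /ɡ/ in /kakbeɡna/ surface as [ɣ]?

/ɡ/ (between /e/ and /n/): immediately after a vowel, so rule 2 applies → [ɣ].
The actual realization is [ɣ], which matches [ɣ].

Yes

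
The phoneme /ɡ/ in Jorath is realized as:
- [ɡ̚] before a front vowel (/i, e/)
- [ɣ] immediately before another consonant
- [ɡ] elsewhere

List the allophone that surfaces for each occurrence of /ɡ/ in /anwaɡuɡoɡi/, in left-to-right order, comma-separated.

Occurrence 1 (position 5): no conditioning environment matches → elsewhere allophone [ɡ].
Occurrence 2 (position 7): no conditioning environment matches → elsewhere allophone [ɡ].
Occurrence 3 (position 9): before a front vowel (/i, e/) → [ɡ̚].

[ɡ], [ɡ], [ɡ̚]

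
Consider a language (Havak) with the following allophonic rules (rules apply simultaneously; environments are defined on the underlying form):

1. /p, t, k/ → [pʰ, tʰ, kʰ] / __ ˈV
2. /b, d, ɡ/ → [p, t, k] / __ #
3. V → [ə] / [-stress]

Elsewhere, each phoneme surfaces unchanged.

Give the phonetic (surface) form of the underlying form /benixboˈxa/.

/b/ (word-initial) fails the environment for rule 2, so it stays [b].
/e/ — between /b/ and /n/, in an unstressed syllable — surfaces as [ə] (rule 3).
/n/ (between /e/ and /i/): no rule targets it → [n].
/i/ (between /n/ and /x/): in an unstressed syllable, so rule 3 applies → [ə].
/x/ (between /i/ and /b/) is unaffected → [x].
/b/ — between /x/ and /o/; rule 2 does not apply here → [b].
/o/ meets the environment for rule 3 (in an unstressed syllable) → [ə].
/x/ — not in any rule's target class → [x].
/a/ (word-final): rule 3 targets it, but not in an unstressed syllable → unchanged [a].

[bənəxbəˈxa]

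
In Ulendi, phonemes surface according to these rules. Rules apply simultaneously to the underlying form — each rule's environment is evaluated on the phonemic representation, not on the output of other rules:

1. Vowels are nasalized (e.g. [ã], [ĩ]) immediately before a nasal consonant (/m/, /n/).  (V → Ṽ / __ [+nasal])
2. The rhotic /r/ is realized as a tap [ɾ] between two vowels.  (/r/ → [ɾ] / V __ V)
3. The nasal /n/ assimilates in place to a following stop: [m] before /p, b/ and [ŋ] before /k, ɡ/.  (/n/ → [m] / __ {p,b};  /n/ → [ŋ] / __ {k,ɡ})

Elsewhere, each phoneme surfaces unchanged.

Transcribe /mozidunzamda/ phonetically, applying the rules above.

[mozidũnzãmda]

/m/ — not in any rule's target class → [m].
/o/ (between /m/ and /z/) fails the environment for rule 1, so it stays [o].
/z/ — not in any rule's target class → [z].
/i/ — between /z/ and /d/; rule 1 does not apply here → [i].
/d/ — not in any rule's target class → [d].
/u/ — between /d/ and /n/, before a nasal consonant — surfaces as [ũ] (rule 1).
/n/ (between /u/ and /z/): rule 3 targets it, but not before a labial or velar stop → unchanged [n].
/z/ (between /n/ and /a/): no rule targets it → [z].
/a/ meets the environment for rule 1 (before a nasal consonant) → [ã].
/m/ (between /a/ and /d/) is unaffected → [m].
/d/ (between /m/ and /a/): no rule targets it → [d].
/a/ (word-final): rule 1 targets it, but not before a nasal consonant → unchanged [a].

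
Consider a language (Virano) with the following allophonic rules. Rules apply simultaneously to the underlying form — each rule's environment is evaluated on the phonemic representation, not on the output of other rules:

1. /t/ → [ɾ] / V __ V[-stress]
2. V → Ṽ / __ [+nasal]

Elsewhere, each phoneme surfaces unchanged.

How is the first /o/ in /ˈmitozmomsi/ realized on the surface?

/o/ (between /t/ and /z/) fails the environment for rule 2, so it stays [o].

[o]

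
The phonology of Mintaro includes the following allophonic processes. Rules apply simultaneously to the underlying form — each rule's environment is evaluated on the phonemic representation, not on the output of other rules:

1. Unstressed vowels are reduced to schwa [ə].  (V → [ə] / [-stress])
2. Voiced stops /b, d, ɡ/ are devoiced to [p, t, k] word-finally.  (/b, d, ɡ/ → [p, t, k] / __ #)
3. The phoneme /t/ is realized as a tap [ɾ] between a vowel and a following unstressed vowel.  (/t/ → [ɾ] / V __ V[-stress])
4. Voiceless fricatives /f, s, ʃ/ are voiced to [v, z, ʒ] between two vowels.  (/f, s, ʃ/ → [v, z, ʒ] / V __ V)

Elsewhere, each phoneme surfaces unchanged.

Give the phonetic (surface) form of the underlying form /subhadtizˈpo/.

/s/ — word-initial; rule 4 does not apply here → [s].
/u/ — between /s/ and /b/, in an unstressed syllable — surfaces as [ə] (rule 1).
/b/ (between /u/ and /h/) is in the target of rule 2 but the environment (word-finally) is not met → [b].
/h/ stays [h].
/a/ — between /h/ and /d/, in an unstressed syllable — surfaces as [ə] (rule 1).
/d/ — between /a/ and /t/; rule 2 does not apply here → [d].
/t/ (between /d/ and /i/): rule 3 targets it, but not between a vowel and a following unstressed vowel → unchanged [t].
/i/ meets the environment for rule 1 (in an unstressed syllable) → [ə].
/z/ stays [z].
/p/ — not in any rule's target class → [p].
/o/ (word-final) fails the environment for rule 1, so it stays [o].

[səbhədtəzˈpo]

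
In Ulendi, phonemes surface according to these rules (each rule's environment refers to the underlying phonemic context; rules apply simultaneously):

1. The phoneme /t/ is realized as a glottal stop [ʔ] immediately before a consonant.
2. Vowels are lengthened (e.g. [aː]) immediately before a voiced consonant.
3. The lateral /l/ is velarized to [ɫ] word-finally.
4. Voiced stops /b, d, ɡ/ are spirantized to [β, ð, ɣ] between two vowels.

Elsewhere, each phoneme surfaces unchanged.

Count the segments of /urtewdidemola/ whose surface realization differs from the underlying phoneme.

Segments that undergo a rule: /u/ → [uː] (rule 2); /e/ → [eː] (rule 2); /i/ → [iː] (rule 2); /d/ → [ð] (rule 4); /e/ → [eː] (rule 2); /o/ → [oː] (rule 2).
All other segments surface unchanged.

6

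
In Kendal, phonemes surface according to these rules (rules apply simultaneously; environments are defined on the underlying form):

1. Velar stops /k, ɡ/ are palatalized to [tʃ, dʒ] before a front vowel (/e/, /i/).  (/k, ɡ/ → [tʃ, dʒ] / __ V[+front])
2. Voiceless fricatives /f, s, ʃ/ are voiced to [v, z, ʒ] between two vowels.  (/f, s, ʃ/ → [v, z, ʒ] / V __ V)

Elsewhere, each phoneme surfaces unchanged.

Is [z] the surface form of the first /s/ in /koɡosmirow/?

No

/s/ (between /o/ and /m/): rule 2 targets it, but not between two vowels → unchanged [s].
The actual realization is [s], not [z].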